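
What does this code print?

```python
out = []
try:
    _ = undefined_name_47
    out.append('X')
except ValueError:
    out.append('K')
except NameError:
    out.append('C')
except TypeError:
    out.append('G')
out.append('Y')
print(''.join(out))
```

Execution trace: 'C' (except NameError) → 'Y' (after the try/except). Output: CY

Answer: CY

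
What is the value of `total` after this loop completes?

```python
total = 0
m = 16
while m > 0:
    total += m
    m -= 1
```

Sum 16 down to 1
`total` takes the values: 0 → 16 → 31 → 45 → 58 → 70 → 81 → 91 → 100 → 108 → 115 → 121 → 126 → 130 → 133 → 135 → 136

Answer: 136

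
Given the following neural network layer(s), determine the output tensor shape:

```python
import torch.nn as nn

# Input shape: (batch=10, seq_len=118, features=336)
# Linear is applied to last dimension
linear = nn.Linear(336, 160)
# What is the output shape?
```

Input: (10, 118, 336) -> Output: (10, 118, 160)

Answer: (10, 118, 160)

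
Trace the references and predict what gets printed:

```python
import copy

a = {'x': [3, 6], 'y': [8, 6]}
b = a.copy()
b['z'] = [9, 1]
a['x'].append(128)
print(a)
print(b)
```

Key concept: shallow copy of dict with mutable values.
Step by step:
`a = {'x': [3, 6], 'y': [8, 6]}` → a = {'x': [3, 6], 'y': [8, 6]}
`b = a.copy()` → b = {'x': [3, 6], 'y': [8, 6]}
`b['z'] = [9, 1]` → b = {'x': [3, 6], 'y': [8, 6], 'z': [9, 1]}
`a['x'].append(128)` → a = {'x': [3, 6, 128], 'y': [8, 6]}; b = {'x': [3, 6, 128], 'y': [8, 6], 'z': [9, 1]}
`print(a)` → prints {'x': [3, 6, 128], 'y': [8, 6]}
`print(b)` → prints {'x': [3, 6, 128], 'y': [8, 6], 'z': [9, 1]}

Answer:
{'x': [3, 6, 128], 'y': [8, 6]}
{'x': [3, 6, 128], 'y': [8, 6], 'z': [9, 1]}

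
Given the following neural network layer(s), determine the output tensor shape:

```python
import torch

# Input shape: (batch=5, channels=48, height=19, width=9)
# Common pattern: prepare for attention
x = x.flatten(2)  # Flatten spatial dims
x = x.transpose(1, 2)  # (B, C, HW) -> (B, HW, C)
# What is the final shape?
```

Input: (5, 48, 19, 9) -> after flatten(2): (5, 48, 171) -> Output: (5, 171, 48)

Answer: (5, 171, 48)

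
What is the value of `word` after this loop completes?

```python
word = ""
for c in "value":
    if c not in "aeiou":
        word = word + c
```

Remove vowels from 'value'
`word` takes the values: "" → "v" → "vl"

Answer: "vl"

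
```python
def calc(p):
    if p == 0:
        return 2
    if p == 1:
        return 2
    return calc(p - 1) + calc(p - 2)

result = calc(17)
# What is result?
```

Build up from base cases: calc(0)=2, calc(1)=2, calc(2)=4, calc(3)=6, calc(4)=10, calc(5)=16, calc(6)=26, ..., calc(17)=5168

Answer: 5168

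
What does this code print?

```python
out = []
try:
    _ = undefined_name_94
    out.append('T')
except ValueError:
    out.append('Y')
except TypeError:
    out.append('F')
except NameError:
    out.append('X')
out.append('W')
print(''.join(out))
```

Execution trace: 'X' (except NameError) → 'W' (after the try/except). Output: XW

Answer: XW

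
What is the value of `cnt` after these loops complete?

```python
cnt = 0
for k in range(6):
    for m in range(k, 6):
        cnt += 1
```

Upper triangle: 6 + 5 + ... + 1
`cnt` takes the values: 0 → 1 → 2 → 3 → 4 → 5 → 6 → 7 → 8 → 9 → 10 → 11 → 12 → 13 → 14 → 15 → 16 → 17 → 18 → 19 → 20 → 21

Answer: 21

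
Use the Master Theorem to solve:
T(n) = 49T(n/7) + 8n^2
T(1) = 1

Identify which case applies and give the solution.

a=49, b=7, f(n)=8n^2. log_7(49) = 2. Since c=2 = 2, Case 2 applies: T(n) = Θ(n^log_b(a) · log n) = O(n^2 log n).

Answer: O(n^2 log n) - Case 2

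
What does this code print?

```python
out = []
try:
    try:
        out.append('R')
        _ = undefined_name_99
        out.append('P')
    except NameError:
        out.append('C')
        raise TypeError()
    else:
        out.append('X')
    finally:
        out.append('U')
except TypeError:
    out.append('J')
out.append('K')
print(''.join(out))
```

Execution trace: 'R' (inner try body) → 'C' (inner except NameError) → 'U' (inner finally) → 'J' (outer except TypeError) → 'K' (after the try/except). Output: RCUJK

Answer: RCUJK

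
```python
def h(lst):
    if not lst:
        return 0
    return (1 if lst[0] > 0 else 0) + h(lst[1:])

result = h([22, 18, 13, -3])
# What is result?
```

Count of positive elements in [22, 18, 13, -3] = 3

Answer: 3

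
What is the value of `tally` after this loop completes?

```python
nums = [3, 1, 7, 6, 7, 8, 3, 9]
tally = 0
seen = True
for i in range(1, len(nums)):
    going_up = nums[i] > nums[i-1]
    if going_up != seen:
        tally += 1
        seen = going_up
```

Count direction changes in [3, 1, 7, 6, 7, 8, 3, 9]
`tally` takes the values: 0 → 1 → 2 → 3 → 4 → 5 → 6

Answer: 6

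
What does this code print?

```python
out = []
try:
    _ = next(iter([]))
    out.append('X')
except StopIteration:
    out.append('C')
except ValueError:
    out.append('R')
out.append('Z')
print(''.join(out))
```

Execution trace: 'C' (except StopIteration) → 'Z' (after the try/except). Output: CZ

Answer: CZ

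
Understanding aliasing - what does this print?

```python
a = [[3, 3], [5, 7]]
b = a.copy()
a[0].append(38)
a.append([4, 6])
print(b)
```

Key concept: shallow copy with nested lists.
Step by step:
`a = [[3, 3], [5, 7]]` → a = [[3, 3], [5, 7]]
`b = a.copy()` → b = [[3, 3], [5, 7]]
`a[0].append(38)` → a = [[3, 3, 38], [5, 7]]; b = [[3, 3, 38], [5, 7]]
`a.append([4, 6])` → a = [[3, 3, 38], [5, 7], [4, 6]]
`print(b)` → prints [[3, 3, 38], [5, 7]]

Answer: [[3, 3, 38], [5, 7]]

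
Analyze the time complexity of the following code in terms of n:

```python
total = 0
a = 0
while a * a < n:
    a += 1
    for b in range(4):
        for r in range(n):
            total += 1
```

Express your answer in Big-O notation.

Each loop level contributes: √n × 1 × n. Multiplying the contributions gives O(n√n).

Answer: O(n√n)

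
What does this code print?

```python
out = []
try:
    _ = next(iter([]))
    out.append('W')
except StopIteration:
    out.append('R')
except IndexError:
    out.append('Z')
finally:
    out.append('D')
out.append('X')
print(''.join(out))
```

Execution trace: 'R' (except StopIteration) → 'D' (finally) → 'X' (after the try/except). Output: RDX

Answer: RDX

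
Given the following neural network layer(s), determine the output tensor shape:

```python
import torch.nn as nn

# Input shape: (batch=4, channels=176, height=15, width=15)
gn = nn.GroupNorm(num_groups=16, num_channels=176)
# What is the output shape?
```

Input: (4, 176, 15, 15) -> Output: (4, 176, 15, 15)

Answer: (4, 176, 15, 15)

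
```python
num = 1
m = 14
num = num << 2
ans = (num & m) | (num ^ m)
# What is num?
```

Trace:
`num = 1` → num = 1
`m = 14` → m = 14
`num = num << 2` → num = 4
`ans = (num & m) | (num ^ m)` → ans = 14
So num = 4

Answer: 4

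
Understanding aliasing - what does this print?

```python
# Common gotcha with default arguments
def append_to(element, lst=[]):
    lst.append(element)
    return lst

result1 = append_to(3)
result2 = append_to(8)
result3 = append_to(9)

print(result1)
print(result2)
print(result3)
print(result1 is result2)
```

Key concept: mutable default argument gotcha.
Step by step:
`result1 = append_to(3)` → result1 = [3]
`result2 = append_to(8)` → result1 = [3, 8] (same object as result2); result2 = [3, 8] (same object as result1)
`result3 = append_to(9)` → result1 = [3, 8, 9] (same object as result2, result3); result2 = [3, 8, 9] (same object as result1, result3); result3 = [3, 8, 9] (same object as result1, result2)
`print(result1)` → prints [3, 8, 9]
`print(result2)` → prints [3, 8, 9]
`print(result3)` → prints [3, 8, 9]
`print(result1 is result2)` → prints True

Answer:
[3, 8, 9]
[3, 8, 9]
[3, 8, 9]
True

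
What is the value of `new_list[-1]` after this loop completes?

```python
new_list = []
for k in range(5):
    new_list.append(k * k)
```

Last element of squares 0 to 4
`new_list` takes the values: [] → [0] → [0, 1] → [0, 1, 4] → [0, 1, 4, 9] → [0, 1, 4, 9, 16]
So `new_list[-1]` = 16

Answer: 16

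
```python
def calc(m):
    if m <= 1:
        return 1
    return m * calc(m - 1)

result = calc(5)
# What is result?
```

calc(5) = 5 * 4 * 3 * 2 * 1 = 120

Answer: 120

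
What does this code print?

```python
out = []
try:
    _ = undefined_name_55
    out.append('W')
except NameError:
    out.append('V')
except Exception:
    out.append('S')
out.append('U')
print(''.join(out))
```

Execution trace: 'V' (except NameError) → 'U' (after the try/except). Output: VU

Answer: VU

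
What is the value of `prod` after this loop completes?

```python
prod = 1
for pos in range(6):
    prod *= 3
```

3^6 = 729
`prod` takes the values: 1 → 3 → 9 → 27 → 81 → 243 → 729

Answer: 729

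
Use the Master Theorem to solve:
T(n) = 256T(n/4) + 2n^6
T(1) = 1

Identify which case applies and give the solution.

a=256, b=4, f(n)=2n^6. log_4(256) = 4. Since c=6 > 4 and the regularity condition holds (256(n/4)^6 = (256/4^6)n^6 with 256/4^6 < 1), Case 3 applies: T(n) = Θ(f(n)) = O(n^6).

Answer: O(n^6) - Case 3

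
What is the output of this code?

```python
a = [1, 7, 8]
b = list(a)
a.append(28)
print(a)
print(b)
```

Key concept: list() constructor creates copy.
Step by step:
`a = [1, 7, 8]` → a = [1, 7, 8]
`b = list(a)` → b = [1, 7, 8]
`a.append(28)` → a = [1, 7, 8, 28]
`print(a)` → prints [1, 7, 8, 28]
`print(b)` → prints [1, 7, 8]

Answer:
[1, 7, 8, 28]
[1, 7, 8]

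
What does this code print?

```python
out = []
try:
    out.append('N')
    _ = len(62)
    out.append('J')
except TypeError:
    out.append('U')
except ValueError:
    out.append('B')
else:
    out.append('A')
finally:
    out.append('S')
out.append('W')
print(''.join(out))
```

Execution trace: 'N' (try body) → 'U' (except TypeError) → 'S' (finally) → 'W' (after the try/except). Output: NUSW

Answer: NUSW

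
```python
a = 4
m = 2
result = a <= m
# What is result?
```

Trace:
`a = 4` → a = 4
`m = 2` → m = 2
`result = a <= m` → result = False
So result = False

Answer: False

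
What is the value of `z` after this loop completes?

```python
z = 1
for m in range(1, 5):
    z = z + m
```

Start at 1, add 1 through 4
`z` takes the values: 1 → 2 → 4 → 7 → 11

Answer: 11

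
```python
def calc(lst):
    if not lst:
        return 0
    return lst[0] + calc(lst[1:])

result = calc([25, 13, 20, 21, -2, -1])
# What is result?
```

25 + 13 + 20 + 21 + (-2) + (-1) + 0 = 76

Answer: 76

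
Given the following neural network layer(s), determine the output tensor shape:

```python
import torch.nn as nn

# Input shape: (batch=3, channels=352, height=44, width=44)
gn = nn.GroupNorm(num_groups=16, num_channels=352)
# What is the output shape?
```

Input: (3, 352, 44, 44) -> Output: (3, 352, 44, 44)

Answer: (3, 352, 44, 44)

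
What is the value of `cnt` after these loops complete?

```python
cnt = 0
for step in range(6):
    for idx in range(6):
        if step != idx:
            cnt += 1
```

6² - 6 (exclude diagonal)
`cnt` takes the values: 0 → 1 → 2 → 3 → 4 → 5 → 6 → 7 → 8 → 9 → 10 → 11 → 12 → 13 → 14 → 15 → 16 → 17 → 18 → 19 → 20 → 21 → 22 → 23 → 24 → 25 → 26 → 27 → 28 → 29 → 30

Answer: 30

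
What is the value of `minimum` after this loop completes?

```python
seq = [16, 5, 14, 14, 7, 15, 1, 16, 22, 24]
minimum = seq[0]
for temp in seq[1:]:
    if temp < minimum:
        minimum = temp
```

Minimum of [16, 5, 14, 14, 7, 15, 1, 16, 22, 24]
`minimum` takes the values: 16 → 5 → 1

Answer: 1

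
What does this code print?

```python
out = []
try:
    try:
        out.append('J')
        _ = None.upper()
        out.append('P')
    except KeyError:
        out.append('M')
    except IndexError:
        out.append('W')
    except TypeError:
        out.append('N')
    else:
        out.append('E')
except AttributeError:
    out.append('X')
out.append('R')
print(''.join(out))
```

Execution trace: 'J' (try body) → 'X' (outer except AttributeError) → 'R' (after the try/except). Output: JXR

Answer: JXR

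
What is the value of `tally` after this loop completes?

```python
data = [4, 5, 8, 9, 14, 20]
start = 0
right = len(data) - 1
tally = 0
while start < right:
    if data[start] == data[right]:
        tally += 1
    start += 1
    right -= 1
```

Count matching pairs from ends
`tally` takes the values: 0

Answer: 0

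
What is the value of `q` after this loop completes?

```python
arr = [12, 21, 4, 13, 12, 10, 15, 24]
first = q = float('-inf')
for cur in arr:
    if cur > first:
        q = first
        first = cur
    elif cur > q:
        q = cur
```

Second largest (with repeats) in [12, 21, 4, 13, 12, 10, 15, 24]
`q` takes the values: -inf → 12 → 13 → 15 → 21

Answer: 21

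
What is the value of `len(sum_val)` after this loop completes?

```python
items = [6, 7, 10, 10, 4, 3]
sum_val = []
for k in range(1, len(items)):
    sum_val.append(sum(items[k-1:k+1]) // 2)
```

Number of 2-element averages
`sum_val` takes the values: [] → [6] → [6, 8] → [6, 8, 10] → [6, 8, 10, 7] → [6, 8, 10, 7, 3]
So `len(sum_val)` = 5

Answer: 5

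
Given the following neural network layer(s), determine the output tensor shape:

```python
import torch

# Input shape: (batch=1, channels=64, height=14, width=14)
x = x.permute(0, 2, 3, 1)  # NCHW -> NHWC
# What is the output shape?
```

Input: (1, 64, 14, 14) -> Output: (1, 14, 14, 64)

Answer: (1, 14, 14, 64)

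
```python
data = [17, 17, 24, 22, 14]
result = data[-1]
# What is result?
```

Trace:
`data = [17, 17, 24, 22, 14]` → data = [17, 17, 24, 22, 14]
`result = data[-1]` → result = 14
So result = 14

Answer: 14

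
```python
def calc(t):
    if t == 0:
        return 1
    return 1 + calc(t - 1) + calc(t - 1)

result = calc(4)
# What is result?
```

calc(t) = 1 + 2·calc(t-1), calc(0)=1. Closed form: (1+1)·2^4 - 1 = 31.

Answer: 31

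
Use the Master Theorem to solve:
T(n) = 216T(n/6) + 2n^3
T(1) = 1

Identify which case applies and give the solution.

a=216, b=6, f(n)=2n^3. log_6(216) = 3. Since c=3 = 3, Case 2 applies: T(n) = Θ(n^log_b(a) · log n) = O(n^3 log n).

Answer: O(n^3 log n) - Case 2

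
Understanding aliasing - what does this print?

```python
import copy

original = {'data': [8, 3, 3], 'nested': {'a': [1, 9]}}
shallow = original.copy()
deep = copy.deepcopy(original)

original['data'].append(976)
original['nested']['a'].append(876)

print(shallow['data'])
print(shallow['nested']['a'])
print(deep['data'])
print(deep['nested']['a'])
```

Key concept: comparing shallow vs deep copy.
Step by step:
`original = {'data': [8, 3, 3], 'nested': {'a': [1, 9]}}` → original = {'data': [8, 3, 3], 'nested': {'a': [1, 9]}}
`shallow = original.copy()` → shallow = {'data': [8, 3, 3], 'nested': {'a': [1, 9]}}
`deep = copy.deepcopy(original)` → deep = {'data': [8, 3, 3], 'nested': {'a': [1, 9]}}
`original['data'].append(976)` → original = {'data': [8, 3, 3, 976], 'nested': {'a': [1, 9]}}; shallow = {'data': [8, 3, 3, 976], 'nested': {'a': [1, 9]}}
`original['nested']['a'].append(876)` → original = {'data': [8, 3, 3, 976], 'nested': {'a': [1, 9, 876]}}; shallow = {'data': [8, 3, 3, 976], 'nested': {'a': [1, 9, 876]}}
`print(shallow['data'])` → prints [8, 3, 3, 976]
`print(shallow['nested']['a'])` → prints [1, 9, 876]
`print(deep['data'])` → prints [8, 3, 3]
`print(deep['nested']['a'])` → prints [1, 9]

Answer:
[8, 3, 3, 976]
[1, 9, 876]
[8, 3, 3]
[1, 9]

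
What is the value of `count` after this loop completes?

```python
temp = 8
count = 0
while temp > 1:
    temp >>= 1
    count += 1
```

Count right shifts until 1
`count` takes the values: 0 → 1 → 2 → 3

Answer: 3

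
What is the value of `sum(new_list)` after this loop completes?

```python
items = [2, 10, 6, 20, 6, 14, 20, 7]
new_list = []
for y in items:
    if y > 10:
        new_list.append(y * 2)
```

Sum of doubled values > 10
`new_list` takes the values: [] → [40] → [40, 28] → [40, 28, 40]
So `sum(new_list)` = 108

Answer: 108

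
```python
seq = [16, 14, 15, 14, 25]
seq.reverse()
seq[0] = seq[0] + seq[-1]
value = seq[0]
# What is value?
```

Trace:
`seq = [16, 14, 15, 14, 25]` → seq = [16, 14, 15, 14, 25]
`seq.reverse()` → seq = [25, 14, 15, 14, 16]
`seq[0] = seq[0] + seq[-1]` → seq = [41, 14, 15, 14, 16]
`value = seq[0]` → value = 41
So value = 41

Answer: 41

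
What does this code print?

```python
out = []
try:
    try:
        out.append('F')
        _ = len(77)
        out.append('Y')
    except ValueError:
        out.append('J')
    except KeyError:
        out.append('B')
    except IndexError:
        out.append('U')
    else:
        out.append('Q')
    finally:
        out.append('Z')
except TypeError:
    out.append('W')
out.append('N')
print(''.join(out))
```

Execution trace: 'F' (inner try body) → 'Z' (inner finally) → 'W' (outer except TypeError) → 'N' (after the try/except). Output: FZWN

Answer: FZWN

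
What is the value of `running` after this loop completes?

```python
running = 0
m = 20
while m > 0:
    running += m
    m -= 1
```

Sum 20 down to 1
`running` takes the values: 0 → 20 → 39 → 57 → 74 → 90 → 105 → 119 → 132 → 144 → 155 → 165 → 174 → 182 → 189 → 195 → 200 → 204 → 207 → 209 → 210

Answer: 210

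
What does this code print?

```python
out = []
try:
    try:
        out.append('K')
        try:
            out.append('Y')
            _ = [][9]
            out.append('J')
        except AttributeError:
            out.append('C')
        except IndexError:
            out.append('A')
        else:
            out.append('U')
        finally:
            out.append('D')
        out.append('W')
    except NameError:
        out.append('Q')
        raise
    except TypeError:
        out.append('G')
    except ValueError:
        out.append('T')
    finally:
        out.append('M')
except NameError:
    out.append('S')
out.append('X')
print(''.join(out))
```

Execution trace: 'K' (try body) → 'Y' (inner try body) → 'A' (inner except IndexError) → 'D' (inner finally) → 'W' (try body, no exception) → 'M' (finally) → 'X' (after the try/except). Output: KYADWMX

Answer: KYADWMX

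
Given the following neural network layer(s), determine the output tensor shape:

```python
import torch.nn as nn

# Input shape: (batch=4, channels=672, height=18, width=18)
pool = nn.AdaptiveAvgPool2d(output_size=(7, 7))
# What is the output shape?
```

Input: (4, 672, 18, 18) -> Output: (4, 672, 7, 7)

Answer: (4, 672, 7, 7)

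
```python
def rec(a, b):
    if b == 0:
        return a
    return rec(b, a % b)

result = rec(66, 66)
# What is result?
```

rec(66, 66) -> rec(66, 0) -> 66

Answer: 66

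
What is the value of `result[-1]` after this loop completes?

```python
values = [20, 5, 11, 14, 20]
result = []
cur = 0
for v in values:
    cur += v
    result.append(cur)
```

Cumulative sum ends at 70
`result` takes the values: [] → [20] → [20, 25] → [20, 25, 36] → [20, 25, 36, 50] → [20, 25, 36, 50, 70]
So `result[-1]` = 70

Answer: 70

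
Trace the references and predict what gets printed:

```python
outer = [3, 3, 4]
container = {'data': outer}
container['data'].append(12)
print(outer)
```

Key concept: dict holds reference to list.
Step by step:
`outer = [3, 3, 4]` → outer = [3, 3, 4]
`container = {'data': outer}` → container = {'data': [3, 3, 4]}
`container['data'].append(12)` → outer = [3, 3, 4, 12]; container = {'data': [3, 3, 4, 12]}
`print(outer)` → prints [3, 3, 4, 12]

Answer: [3, 3, 4, 12]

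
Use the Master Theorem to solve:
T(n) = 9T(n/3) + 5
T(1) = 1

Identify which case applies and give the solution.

a=9, b=3, f(n)=5. log_3(9) = 2. Since c=0 < 2, Case 1 applies: T(n) = Θ(n^log_b(a)) = O(n^2).

Answer: O(n^2) - Case 1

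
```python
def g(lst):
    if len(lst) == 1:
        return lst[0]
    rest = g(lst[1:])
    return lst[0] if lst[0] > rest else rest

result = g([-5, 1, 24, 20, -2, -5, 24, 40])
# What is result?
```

Recursive max over [-5, 1, 24, 20, -2, -5, 24, 40] = 40

Answer: 40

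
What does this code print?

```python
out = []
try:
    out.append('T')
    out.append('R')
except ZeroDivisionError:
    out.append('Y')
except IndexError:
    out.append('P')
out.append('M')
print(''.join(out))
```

Execution trace: 'T' (try body) → 'R' (try body, no exception) → 'M' (after the try/except). Output: TRM

Answer: TRM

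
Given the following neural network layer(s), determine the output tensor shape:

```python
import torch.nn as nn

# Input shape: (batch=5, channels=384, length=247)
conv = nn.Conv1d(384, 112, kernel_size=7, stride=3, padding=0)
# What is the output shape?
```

Input: (5, 384, 247) -> Output: (5, 112, 81)

Answer: (5, 112, 81)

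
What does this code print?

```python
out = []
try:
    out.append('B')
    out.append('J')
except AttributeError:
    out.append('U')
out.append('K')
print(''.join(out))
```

Execution trace: 'B' (try body) → 'J' (try body, no exception) → 'K' (after the try/except). Output: BJK

Answer: BJK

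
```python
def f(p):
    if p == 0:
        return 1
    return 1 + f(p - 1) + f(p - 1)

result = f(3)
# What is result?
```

f(p) = 1 + 2·f(p-1), f(0)=1. Closed form: (1+1)·2^3 - 1 = 15.

Answer: 15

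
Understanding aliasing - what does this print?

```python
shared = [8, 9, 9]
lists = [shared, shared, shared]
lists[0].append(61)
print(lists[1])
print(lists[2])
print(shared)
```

Key concept: list of same reference.
Step by step:
`shared = [8, 9, 9]` → shared = [8, 9, 9]
`lists = [shared, shared, shared]` → lists = [[8, 9, 9], [8, 9, 9], [8, 9, 9]]
`lists[0].append(61)` → shared = [8, 9, 9, 61]; lists = [[8, 9, 9, 61], [8, 9, 9, 61], [8, 9, 9, 61]]
`print(lists[1])` → prints [8, 9, 9, 61]
`print(lists[2])` → prints [8, 9, 9, 61]
`print(shared)` → prints [8, 9, 9, 61]

Answer:
[8, 9, 9, 61]
[8, 9, 9, 61]
[8, 9, 9, 61]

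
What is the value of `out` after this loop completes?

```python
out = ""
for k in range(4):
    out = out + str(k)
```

Concatenate digits 0 to 3
`out` takes the values: "" → "0" → "01" → "012" → "0123"

Answer: "0123"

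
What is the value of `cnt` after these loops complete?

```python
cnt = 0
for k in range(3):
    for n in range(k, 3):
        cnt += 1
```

Upper triangle: 3 + 2 + ... + 1
`cnt` takes the values: 0 → 1 → 2 → 3 → 4 → 5 → 6

Answer: 6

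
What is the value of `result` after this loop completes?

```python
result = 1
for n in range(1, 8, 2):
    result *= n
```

Product of 1, 3, 5, ... up to 7
`result` takes the values: 1 → 3 → 15 → 105

Answer: 105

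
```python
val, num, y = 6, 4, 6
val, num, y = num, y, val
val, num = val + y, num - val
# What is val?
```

Trace:
`val, num, y = 6, 4, 6` → val = 6; num = 4; y = 6
`val, num, y = num, y, val` → val = 4; num = 6; y = 6
`val, num = val + y, num - val` → val = 10; num = 2
So val = 10

Answer: 10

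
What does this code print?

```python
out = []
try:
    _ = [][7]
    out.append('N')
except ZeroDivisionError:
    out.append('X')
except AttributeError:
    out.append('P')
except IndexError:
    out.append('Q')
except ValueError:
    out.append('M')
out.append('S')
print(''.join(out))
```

Execution trace: 'Q' (except IndexError) → 'S' (after the try/except). Output: QS

Answer: QS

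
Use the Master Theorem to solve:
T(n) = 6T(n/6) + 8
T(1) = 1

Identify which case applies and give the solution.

a=6, b=6, f(n)=8. log_6(6) = 1. Since c=0 < 1, Case 1 applies: T(n) = Θ(n^log_b(a)) = O(n).

Answer: O(n) - Case 1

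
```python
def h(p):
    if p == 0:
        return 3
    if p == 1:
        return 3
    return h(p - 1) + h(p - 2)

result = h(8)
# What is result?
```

Build up from base cases: h(0)=3, h(1)=3, h(2)=6, h(3)=9, h(4)=15, h(5)=24, h(6)=39, ..., h(8)=102

Answer: 102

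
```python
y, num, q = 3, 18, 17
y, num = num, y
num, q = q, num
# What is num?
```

Trace:
`y, num, q = 3, 18, 17` → y = 3; num = 18; q = 17
`y, num = num, y` → y = 18; num = 3
`num, q = q, num` → num = 17; q = 3
So num = 17

Answer: 17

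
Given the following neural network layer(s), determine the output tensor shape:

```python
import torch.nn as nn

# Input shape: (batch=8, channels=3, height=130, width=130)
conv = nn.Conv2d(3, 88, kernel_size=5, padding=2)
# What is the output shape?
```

Input: (8, 3, 130, 130) -> Output: (8, 88, 130, 130)

Answer: (8, 88, 130, 130)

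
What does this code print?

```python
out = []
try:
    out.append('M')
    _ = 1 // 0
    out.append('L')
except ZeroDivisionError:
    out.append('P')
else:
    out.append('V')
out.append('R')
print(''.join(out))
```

Execution trace: 'M' (try body) → 'P' (except ZeroDivisionError) → 'R' (after the try/except). Output: MPR

Answer: MPR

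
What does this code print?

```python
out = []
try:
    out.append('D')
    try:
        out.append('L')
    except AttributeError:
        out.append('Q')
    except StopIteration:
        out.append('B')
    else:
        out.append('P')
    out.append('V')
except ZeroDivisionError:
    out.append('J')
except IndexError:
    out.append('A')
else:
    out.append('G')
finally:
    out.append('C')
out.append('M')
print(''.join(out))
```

Execution trace: 'D' (try body) → 'L' (inner try body, no exception) → 'P' (inner else) → 'V' (try body, no exception) → 'G' (else) → 'C' (finally) → 'M' (after the try/except). Output: DLPVGCM

Answer: DLPVGCM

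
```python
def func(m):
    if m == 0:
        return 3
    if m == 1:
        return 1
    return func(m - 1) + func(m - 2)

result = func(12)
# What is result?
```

Build up from base cases: func(0)=3, func(1)=1, func(2)=4, func(3)=5, func(4)=9, func(5)=14, func(6)=23, ..., func(12)=411

Answer: 411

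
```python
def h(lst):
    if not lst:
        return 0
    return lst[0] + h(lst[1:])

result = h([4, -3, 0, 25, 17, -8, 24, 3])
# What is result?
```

4 + (-3) + 0 + 25 + 17 + (-8) + 24 + 3 + 0 = 62

Answer: 62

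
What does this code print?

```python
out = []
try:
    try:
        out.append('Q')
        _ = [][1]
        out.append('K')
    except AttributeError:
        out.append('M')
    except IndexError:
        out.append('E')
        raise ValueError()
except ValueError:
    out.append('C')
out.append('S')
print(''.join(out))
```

Execution trace: 'Q' (inner try body) → 'E' (inner except IndexError) → 'C' (outer except ValueError) → 'S' (after the try/except). Output: QECS

Answer: QECS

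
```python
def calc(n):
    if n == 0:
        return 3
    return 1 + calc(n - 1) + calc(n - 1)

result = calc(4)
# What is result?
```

calc(n) = 1 + 2·calc(n-1), calc(0)=3. Closed form: (3+1)·2^4 - 1 = 63.

Answer: 63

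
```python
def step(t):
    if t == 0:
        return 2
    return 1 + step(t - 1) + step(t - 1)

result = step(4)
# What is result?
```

step(t) = 1 + 2·step(t-1), step(0)=2. Closed form: (2+1)·2^4 - 1 = 47.

Answer: 47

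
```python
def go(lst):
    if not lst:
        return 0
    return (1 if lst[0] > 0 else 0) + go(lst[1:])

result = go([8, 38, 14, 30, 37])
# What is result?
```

Count of positive elements in [8, 38, 14, 30, 37] = 5

Answer: 5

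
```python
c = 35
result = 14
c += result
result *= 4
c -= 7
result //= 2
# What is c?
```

Trace:
`c = 35` → c = 35
`result = 14` → result = 14
`c += result` → c = 49
`result *= 4` → result = 56
`c -= 7` → c = 42
`result //= 2` → result = 28
So c = 42

Answer: 42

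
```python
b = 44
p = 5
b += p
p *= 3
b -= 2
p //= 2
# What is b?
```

Trace:
`b = 44` → b = 44
`p = 5` → p = 5
`b += p` → b = 49
`p *= 3` → p = 15
`b -= 2` → b = 47
`p //= 2` → p = 7
So b = 47

Answer: 47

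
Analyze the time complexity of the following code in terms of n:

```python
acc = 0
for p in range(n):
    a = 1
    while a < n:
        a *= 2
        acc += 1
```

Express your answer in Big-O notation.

Each loop level contributes: n × log n. Multiplying the contributions gives O(n log n).

Answer: O(n log n)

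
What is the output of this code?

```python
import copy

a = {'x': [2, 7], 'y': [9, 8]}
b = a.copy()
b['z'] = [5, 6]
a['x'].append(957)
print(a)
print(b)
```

Key concept: shallow copy of dict with mutable values.
Step by step:
`a = {'x': [2, 7], 'y': [9, 8]}` → a = {'x': [2, 7], 'y': [9, 8]}
`b = a.copy()` → b = {'x': [2, 7], 'y': [9, 8]}
`b['z'] = [5, 6]` → b = {'x': [2, 7], 'y': [9, 8], 'z': [5, 6]}
`a['x'].append(957)` → a = {'x': [2, 7, 957], 'y': [9, 8]}; b = {'x': [2, 7, 957], 'y': [9, 8], 'z': [5, 6]}
`print(a)` → prints {'x': [2, 7, 957], 'y': [9, 8]}
`print(b)` → prints {'x': [2, 7, 957], 'y': [9, 8], 'z': [5, 6]}

Answer:
{'x': [2, 7, 957], 'y': [9, 8]}
{'x': [2, 7, 957], 'y': [9, 8], 'z': [5, 6]}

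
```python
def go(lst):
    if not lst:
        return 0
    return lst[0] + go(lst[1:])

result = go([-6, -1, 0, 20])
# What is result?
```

(-6) + (-1) + 0 + 20 + 0 = 13

Answer: 13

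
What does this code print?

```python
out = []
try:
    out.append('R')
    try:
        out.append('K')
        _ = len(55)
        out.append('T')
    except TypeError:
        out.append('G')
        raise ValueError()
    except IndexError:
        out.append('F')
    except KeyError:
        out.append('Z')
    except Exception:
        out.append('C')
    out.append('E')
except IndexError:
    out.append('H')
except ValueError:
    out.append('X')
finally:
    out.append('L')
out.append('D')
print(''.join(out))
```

Execution trace: 'R' (try body) → 'K' (inner try body) → 'G' (inner except TypeError) → 'X' (except ValueError) → 'L' (finally) → 'D' (after the try/except). Output: RKGXLD

Answer: RKGXLD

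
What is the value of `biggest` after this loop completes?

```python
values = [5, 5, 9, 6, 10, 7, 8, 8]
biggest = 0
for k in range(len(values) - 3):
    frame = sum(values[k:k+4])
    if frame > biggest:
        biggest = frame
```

Max sum of 4-element window in [5, 5, 9, 6, 10, 7, 8, 8]
`biggest` takes the values: 0 → 25 → 30 → 32 → 33

Answer: 33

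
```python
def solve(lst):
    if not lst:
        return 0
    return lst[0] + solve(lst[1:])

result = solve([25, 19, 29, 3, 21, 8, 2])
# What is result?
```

25 + 19 + 29 + 3 + 21 + 8 + 2 + 0 = 107

Answer: 107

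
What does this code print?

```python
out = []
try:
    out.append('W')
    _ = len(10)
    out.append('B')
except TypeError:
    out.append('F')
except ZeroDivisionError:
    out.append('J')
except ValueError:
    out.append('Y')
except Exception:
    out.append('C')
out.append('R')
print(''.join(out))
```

Execution trace: 'W' (try body) → 'F' (except TypeError) → 'R' (after the try/except). Output: WFR

Answer: WFR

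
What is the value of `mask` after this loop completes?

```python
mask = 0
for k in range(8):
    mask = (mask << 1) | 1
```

Build 8 consecutive 1-bits: 0b11111111
`mask` takes the values: 0 → 1 → 3 → 7 → 15 → 31 → 63 → 127 → 255

Answer: 255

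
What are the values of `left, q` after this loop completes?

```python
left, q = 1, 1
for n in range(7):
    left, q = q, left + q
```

Fibonacci: after 7 iterations
`left, q` takes the values: (1, 1) → (1, 2) → (2, 3) → (3, 5) → (5, 8) → (8, 13) → (13, 21) → (21, 34)

Answer: 21, 34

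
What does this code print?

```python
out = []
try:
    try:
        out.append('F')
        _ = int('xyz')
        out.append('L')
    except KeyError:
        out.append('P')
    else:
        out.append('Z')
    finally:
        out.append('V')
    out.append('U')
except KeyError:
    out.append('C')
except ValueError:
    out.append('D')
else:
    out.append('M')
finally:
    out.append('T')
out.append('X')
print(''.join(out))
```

Execution trace: 'F' (inner try body) → 'V' (inner finally) → 'D' (except ValueError) → 'T' (finally) → 'X' (after the try/except). Output: FVDTX

Answer: FVDTX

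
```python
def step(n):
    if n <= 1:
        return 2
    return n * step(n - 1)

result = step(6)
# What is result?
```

step(6) = 6 * 5 * 4 * 3 * 2 * 2 = 1440

Answer: 1440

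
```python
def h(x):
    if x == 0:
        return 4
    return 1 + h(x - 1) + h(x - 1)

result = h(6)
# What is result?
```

h(x) = 1 + 2·h(x-1), h(0)=4. Closed form: (4+1)·2^6 - 1 = 319.

Answer: 319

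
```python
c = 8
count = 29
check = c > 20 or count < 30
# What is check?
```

Trace:
`c = 8` → c = 8
`count = 29` → count = 29
`check = c > 20 or count < 30` → check = True
So check = True

Answer: True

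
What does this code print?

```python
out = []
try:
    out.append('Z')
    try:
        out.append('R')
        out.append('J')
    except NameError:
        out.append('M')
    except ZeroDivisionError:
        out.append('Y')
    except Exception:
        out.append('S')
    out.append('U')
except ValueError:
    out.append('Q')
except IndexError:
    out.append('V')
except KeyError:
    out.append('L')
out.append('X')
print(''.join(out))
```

Execution trace: 'Z' (try body) → 'R' (inner try body) → 'J' (inner try body, no exception) → 'U' (try body, no exception) → 'X' (after the try/except). Output: ZRJUX

Answer: ZRJUX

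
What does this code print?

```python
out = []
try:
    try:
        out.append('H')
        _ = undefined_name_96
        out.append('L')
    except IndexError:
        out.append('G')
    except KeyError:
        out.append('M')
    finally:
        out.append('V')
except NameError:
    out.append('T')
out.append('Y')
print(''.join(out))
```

Execution trace: 'H' (try body) → 'V' (finally) → 'T' (outer except NameError) → 'Y' (after the try/except). Output: HVTY

Answer: HVTY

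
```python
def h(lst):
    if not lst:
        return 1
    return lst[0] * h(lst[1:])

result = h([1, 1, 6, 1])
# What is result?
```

Product over [1, 1, 6, 1] = 1 * 1 * 6 * 1 = 6

Answer: 6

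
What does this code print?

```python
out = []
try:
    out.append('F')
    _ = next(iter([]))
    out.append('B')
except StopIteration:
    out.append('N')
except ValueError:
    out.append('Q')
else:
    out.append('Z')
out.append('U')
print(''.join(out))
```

Execution trace: 'F' (try body) → 'N' (except StopIteration) → 'U' (after the try/except). Output: FNU

Answer: FNU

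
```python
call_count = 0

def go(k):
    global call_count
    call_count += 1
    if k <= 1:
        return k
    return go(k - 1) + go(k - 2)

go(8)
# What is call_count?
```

Calls(k) = 1 + Calls(k-1) + Calls(k-2); Calls(0)=Calls(1)=1. For k=8 this gives 67.

Answer: 67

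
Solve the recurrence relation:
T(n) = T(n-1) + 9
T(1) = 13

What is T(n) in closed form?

Unrolling: T(n) = T(1) + 9·(n-1) = 13 + 9(n-1) = 9n + 4.

Answer: T(n) = 9n + 4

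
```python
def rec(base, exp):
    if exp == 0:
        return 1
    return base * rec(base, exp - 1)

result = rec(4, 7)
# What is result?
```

rec(4, 7) = 4 * 4 * 4 * 4 * 4 * 4 * 4 = 16384

Answer: 16384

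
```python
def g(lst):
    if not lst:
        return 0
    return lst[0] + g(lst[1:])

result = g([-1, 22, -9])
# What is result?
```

(-1) + 22 + (-9) + 0 = 12

Answer: 12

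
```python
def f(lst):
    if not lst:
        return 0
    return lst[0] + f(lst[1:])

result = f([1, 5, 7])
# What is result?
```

1 + 5 + 7 + 0 = 13

Answer: 13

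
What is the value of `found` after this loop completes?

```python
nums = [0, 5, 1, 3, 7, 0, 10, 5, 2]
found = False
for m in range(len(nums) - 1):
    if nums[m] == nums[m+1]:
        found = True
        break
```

Check consecutive duplicates in [0, 5, 1, 3, 7, 0, 10, 5, 2]
`found` takes the values: False

Answer: False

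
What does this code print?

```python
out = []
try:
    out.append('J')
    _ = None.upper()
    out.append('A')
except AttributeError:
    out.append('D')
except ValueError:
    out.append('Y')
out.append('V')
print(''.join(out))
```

Execution trace: 'J' (try body) → 'D' (except AttributeError) → 'V' (after the try/except). Output: JDV

Answer: JDV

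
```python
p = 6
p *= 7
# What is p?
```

Trace:
`p = 6` → p = 6
`p *= 7` → p = 42
So p = 42

Answer: 42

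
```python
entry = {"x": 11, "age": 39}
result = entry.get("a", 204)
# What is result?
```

Trace:
`entry = {"x": 11, "age": 39}` → entry = {'x': 11, 'age': 39}
`result = entry.get("a", 204)` → result = 204
So result = 204

Answer: 204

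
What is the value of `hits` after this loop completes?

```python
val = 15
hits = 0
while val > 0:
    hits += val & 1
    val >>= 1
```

Count set bits in 15 (binary: 0b1111)
`hits` takes the values: 0 → 1 → 2 → 3 → 4

Answer: 4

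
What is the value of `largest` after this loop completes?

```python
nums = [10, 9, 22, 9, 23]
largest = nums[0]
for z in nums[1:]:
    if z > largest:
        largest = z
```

Maximum of [10, 9, 22, 9, 23]
`largest` takes the values: 10 → 22 → 23

Answer: 23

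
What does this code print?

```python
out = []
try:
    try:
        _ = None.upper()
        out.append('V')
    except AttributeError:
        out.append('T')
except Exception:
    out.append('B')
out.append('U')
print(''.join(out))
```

Execution trace: 'T' (inner except AttributeError) → 'U' (after the try/except). Output: TU

Answer: TU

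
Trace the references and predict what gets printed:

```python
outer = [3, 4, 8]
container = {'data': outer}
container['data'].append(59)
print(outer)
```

Key concept: dict holds reference to list.
Step by step:
`outer = [3, 4, 8]` → outer = [3, 4, 8]
`container = {'data': outer}` → container = {'data': [3, 4, 8]}
`container['data'].append(59)` → outer = [3, 4, 8, 59]; container = {'data': [3, 4, 8, 59]}
`print(outer)` → prints [3, 4, 8, 59]

Answer: [3, 4, 8, 59]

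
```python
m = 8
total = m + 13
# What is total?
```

Trace:
`m = 8` → m = 8
`total = m + 13` → total = 21
So total = 21

Answer: 21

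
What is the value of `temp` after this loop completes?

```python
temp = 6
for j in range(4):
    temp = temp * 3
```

Multiply by 3, 4 times: 6 * 3^4 = 486
`temp` takes the values: 6 → 18 → 54 → 162 → 486

Answer: 486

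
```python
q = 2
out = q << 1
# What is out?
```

Trace:
`q = 2` → q = 2
`out = q << 1` → out = 4
So out = 4

Answer: 4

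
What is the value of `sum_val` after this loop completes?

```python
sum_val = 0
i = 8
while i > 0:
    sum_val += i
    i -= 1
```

Sum 8 down to 1
`sum_val` takes the values: 0 → 8 → 15 → 21 → 26 → 30 → 33 → 35 → 36

Answer: 36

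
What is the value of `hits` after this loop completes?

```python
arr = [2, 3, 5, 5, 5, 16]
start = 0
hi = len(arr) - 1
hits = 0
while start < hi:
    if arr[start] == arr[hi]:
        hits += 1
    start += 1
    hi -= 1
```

Count matching pairs from ends
`hits` takes the values: 0 → 1

Answer: 1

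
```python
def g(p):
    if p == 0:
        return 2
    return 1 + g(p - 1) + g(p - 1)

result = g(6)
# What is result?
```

g(p) = 1 + 2·g(p-1), g(0)=2. Closed form: (2+1)·2^6 - 1 = 191.

Answer: 191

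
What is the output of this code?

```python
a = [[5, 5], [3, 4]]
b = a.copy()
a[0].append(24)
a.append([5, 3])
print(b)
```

Key concept: shallow copy with nested lists.
Step by step:
`a = [[5, 5], [3, 4]]` → a = [[5, 5], [3, 4]]
`b = a.copy()` → b = [[5, 5], [3, 4]]
`a[0].append(24)` → a = [[5, 5, 24], [3, 4]]; b = [[5, 5, 24], [3, 4]]
`a.append([5, 3])` → a = [[5, 5, 24], [3, 4], [5, 3]]
`print(b)` → prints [[5, 5, 24], [3, 4]]

Answer: [[5, 5, 24], [3, 4]]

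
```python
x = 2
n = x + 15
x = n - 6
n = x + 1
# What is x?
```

Trace:
`x = 2` → x = 2
`n = x + 15` → n = 17
`x = n - 6` → x = 11
`n = x + 1` → n = 12
So x = 11

Answer: 11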